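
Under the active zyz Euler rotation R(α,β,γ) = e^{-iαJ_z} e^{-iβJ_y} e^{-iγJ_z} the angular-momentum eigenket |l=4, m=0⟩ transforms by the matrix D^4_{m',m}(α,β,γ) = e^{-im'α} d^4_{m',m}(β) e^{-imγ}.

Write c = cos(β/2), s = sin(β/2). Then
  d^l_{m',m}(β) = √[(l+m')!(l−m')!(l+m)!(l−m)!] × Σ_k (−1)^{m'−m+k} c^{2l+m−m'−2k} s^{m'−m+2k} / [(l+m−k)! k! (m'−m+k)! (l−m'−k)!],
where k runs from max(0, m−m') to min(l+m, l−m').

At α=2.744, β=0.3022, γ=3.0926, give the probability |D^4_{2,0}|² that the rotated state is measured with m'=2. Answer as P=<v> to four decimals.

P=0.0355

First d^4_{2,0}(β=0.3022), then the phase factors e^{-i(2)α} and e^{-i(0)γ}:
c=cos(0.3022/2)=0.988606, s=sin(0.3022/2)=0.150526; N=√[720·2·24·24]=910.735966
Admissible k: 0..2 (factorial args all ≥0)
  k=0: (−1)^2·910.7360/(96)·0.9886^6·0.1505^2 = +0.200670
  k=1: (−1)^3·910.7360/(36)·0.9886^4·0.1505^4 = -0.012406
  k=2: (−1)^4·910.7360/(96)·0.9886^2·0.1505^6 = +0.000108
d^4_{2,0}(0.3022) = +0.200670 -0.012406 +0.000108 = +0.188372
|D^4_{2,0}|² = |d^4_{2,0}(β)|² = (+0.188372)² = 0.035484 (the z-rotation phases have unit modulus)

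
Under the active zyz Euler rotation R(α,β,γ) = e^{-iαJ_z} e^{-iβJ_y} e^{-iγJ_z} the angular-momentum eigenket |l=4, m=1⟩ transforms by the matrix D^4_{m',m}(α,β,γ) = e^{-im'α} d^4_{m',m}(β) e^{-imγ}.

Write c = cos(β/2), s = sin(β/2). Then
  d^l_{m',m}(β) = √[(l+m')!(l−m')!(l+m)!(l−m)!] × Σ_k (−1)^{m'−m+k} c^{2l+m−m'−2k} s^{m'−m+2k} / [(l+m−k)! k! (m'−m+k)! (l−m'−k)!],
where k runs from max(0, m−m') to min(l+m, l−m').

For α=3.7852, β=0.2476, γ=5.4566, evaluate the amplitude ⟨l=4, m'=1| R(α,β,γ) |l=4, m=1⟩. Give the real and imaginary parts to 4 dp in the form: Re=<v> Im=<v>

D^4_{1,1}(3.7852,0.2476,5.4566) = e^{-i·1·3.7852}·d^4_{1,1}(0.2476)·e^{-i·1·5.4566}. Compute d first:
Half-angle: c=0.992347, s=0.123484. N=√(120·6·120·6)=720.000000
k: max(0,(1)−(1))=0 … min(4+(1),4−(1))=3
  k=0: (−1)^0·720.0000/(720)·0.9923^8·0.1235^0 = +0.940388
  k=1: (−1)^1·720.0000/(48)·0.9923^6·0.1235^2 = -0.218420
  k=2: (−1)^2·720.0000/(24)·0.9923^4·0.1235^4 = +0.006764
  k=3: (−1)^3·720.0000/(72)·0.9923^2·0.1235^6 = -0.000035
d^4_{1,1}(0.2476) = +0.940388 -0.218420 +0.006764 -0.000035 = +0.728697
Attach z-rotation phases: D = e^{-i(1)(3.7852)}·(+0.728697)·e^{-i(1)(5.4566)} = -0.716532-0.132593i

Re=-0.7165 Im=-0.1326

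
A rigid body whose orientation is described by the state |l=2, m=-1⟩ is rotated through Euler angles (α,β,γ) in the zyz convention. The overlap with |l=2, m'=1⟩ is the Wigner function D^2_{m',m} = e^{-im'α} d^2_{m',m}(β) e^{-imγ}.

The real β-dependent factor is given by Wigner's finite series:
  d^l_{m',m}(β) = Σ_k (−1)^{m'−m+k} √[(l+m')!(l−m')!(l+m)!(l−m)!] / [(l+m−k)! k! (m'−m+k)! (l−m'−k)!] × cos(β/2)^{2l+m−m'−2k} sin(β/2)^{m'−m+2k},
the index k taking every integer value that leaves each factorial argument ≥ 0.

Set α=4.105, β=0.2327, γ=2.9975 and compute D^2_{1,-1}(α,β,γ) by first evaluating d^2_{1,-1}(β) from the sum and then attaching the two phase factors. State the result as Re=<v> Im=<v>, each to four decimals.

First d^2_{1,-1}(β=0.2327), then the phase factors e^{-i(1)α} and e^{-i(-1)γ}:
Half-angle: c=0.993239, s=0.116088. N=√(6·1·1·6)=6.000000
Admissible k: 0..1 (factorial args all ≥0)
  k=0: (−1)^2·6.0000/(2)·0.9932^2·0.1161^2 = +0.039884
  k=1: (−1)^3·6.0000/(6)·0.9932^0·0.1161^4 = -0.000182
d^2_{1,-1}(0.2327) = +0.039884 -0.000182 = +0.039703
D = (-0.570725+0.821141i)·(+0.039703)·(-0.989637+0.143595i) = +0.017743-0.035517i

Re=0.0177 Im=-0.0355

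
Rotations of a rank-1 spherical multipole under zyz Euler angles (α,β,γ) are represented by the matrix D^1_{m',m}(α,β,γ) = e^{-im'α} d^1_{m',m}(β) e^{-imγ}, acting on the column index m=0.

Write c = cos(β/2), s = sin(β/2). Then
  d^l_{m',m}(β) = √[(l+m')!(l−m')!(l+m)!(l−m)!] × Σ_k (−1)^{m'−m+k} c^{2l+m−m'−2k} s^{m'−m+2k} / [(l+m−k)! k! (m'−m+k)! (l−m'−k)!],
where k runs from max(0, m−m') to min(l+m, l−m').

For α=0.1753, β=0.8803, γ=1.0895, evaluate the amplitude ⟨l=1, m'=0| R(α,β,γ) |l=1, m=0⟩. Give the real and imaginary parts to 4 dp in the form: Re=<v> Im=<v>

First d^1_{0,0}(β=0.8803), then the phase factors e^{-i(0)α} and e^{-i(0)γ}:
With c≡cos(β/2)=0.904688 and s≡sin(β/2)=0.426075, N=[1·1·1·1]^{1/2}=1.000000
Admissible k: 0..1 (factorial args all ≥0)
  k=0: (−1)^0·1.0000/(1)·0.9047^2·0.4261^0 = +0.818460
  k=1: (−1)^1·1.0000/(1)·0.9047^0·0.4261^2 = -0.181540
d^1_{0,0}(0.8803) = +0.818460 -0.181540 = +0.636920
Phases: e^{-i·(0)·0.1753}=+1.000000+0.000000i, e^{-i·(0)·1.0895}=+1.000000+0.000000i ⇒ D=+0.636920+0.000000i

Re=0.6369 Im=0.0000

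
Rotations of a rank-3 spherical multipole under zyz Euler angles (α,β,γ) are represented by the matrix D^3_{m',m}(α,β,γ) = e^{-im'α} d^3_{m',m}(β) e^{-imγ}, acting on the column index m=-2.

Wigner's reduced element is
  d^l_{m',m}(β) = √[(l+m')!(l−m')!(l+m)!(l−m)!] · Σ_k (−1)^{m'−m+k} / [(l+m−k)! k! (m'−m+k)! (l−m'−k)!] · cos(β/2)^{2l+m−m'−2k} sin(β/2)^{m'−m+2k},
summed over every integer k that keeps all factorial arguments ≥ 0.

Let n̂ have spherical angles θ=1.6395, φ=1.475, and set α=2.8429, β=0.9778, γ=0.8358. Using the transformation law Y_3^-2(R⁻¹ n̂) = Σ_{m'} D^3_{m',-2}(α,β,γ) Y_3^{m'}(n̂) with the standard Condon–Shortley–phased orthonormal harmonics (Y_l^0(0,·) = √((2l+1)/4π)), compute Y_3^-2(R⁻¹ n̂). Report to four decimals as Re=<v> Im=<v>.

Re=-0.0309 Im=-0.1252

Need the full column D^3_{m',-2} for m'=−3..3 at α=2.8429, β=0.9778, γ=0.8358.
cos(β/2)=0.882850, sin(β/2)=0.469655
d^3_{-3,-2}: single k=1 term ⇒ +0.617006;  D = -0.440576-0.431959i
d^3_{-2,-2}: k∈[0..1] ⇒ +0.473502 -0.670001 = -0.196500;  D = -0.093617-0.172766i
d^3_{-1,-2}: k∈[0..1] ⇒ -0.796551 +0.450845 = -0.345706;  D = +0.067966+0.338959i
d^3_{0,-2}: k∈[0..1] ⇒ +0.733950 -0.207707 = +0.526243;  D = -0.052957+0.523572i
d^3_{1,-2}: k∈[0..1] ⇒ -0.450845 +0.063794 = -0.387051;  D = -0.150545+0.356574i
d^3_{2,-2}: k∈[0..1] ⇒ +0.189609 -0.010732 = +0.178878;  D = -0.114988+0.137022i
d^3_{3,-2}: single k=0 term ⇒ -0.049415;  D = -0.041498+0.026828i
Y_3^{m'}(θ=1.6395,φ=1.475) and Σ D·Y over m':
  (-0.4406-0.4320i)·(-0.1174+0.3973i)  (-0.0936-0.1728i)·(+0.0686+0.0133i)  (+0.0680+0.3390i)·(-0.0301+0.3134i)  (-0.0530+0.5236i)·(+0.0763+0.0000i)  (-0.1505+0.3566i)·(+0.0301+0.3134i)  (-0.1150+0.1370i)·(+0.0686-0.0133i)  (-0.0415+0.0268i)·(+0.1174+0.3973i)
Y_3^-2(R⁻¹ n̂) = -0.030947-0.125239i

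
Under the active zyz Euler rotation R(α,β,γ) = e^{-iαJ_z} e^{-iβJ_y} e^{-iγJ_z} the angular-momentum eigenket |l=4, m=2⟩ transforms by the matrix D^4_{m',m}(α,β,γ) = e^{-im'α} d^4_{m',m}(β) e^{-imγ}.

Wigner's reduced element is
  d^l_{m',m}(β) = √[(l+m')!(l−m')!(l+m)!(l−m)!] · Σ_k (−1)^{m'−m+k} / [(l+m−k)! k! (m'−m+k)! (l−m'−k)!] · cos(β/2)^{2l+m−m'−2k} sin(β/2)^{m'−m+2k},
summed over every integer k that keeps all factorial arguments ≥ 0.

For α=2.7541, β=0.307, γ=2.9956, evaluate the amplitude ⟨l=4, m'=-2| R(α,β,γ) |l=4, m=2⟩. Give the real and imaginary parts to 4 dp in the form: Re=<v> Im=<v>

First d^4_{-2,2}(β=0.307), then the phase factors e^{-i(-2)α} and e^{-i(2)γ}:
Half-angle: c=0.988242, s=0.152898. N=√(2·720·720·2)=1440.000000
k: max(0,(2)−(-2))=4 … min(4+(2),4−(-2))=6
  k=4: (−1)^0·1440.0000/(96)·0.9882^4·0.1529^4 = +0.007819
  k=5: (−1)^1·1440.0000/(120)·0.9882^2·0.1529^6 = -0.000150
  k=6: (−1)^2·1440.0000/(1440)·0.9882^0·0.1529^8 = +0.000000
d^4_{-2,2}(0.307) = +0.007819 -0.000150 +0.000000 = +0.007670
Phases: e^{-i·(-2)·2.7541}=+0.714431-0.699706i, e^{-i·(2)·2.9956}=+0.957674+0.287854i ⇒ D=+0.006792-0.003562i

Re=0.0068 Im=-0.0036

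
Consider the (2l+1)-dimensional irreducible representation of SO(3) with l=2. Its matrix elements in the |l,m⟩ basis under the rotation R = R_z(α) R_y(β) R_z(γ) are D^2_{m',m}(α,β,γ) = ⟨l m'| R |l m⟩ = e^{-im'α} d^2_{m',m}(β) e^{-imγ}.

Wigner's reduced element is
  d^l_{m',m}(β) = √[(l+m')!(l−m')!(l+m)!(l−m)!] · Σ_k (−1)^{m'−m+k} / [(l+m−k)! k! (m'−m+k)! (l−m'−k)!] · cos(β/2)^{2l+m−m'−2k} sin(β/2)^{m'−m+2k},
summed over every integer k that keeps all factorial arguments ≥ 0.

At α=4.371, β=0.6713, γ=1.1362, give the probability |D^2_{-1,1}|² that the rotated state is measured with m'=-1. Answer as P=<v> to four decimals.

Split into d^2_{-1,1}(β=0.6713) × two z-phases.
With c≡cos(β/2)=0.944196 and s≡sin(β/2)=0.329383, N=[1·6·6·1]^{1/2}=6.000000
Admissible k: 2..3 (factorial args all ≥0)
  k=2: (−1)^0·6.0000/(2)·0.9442^2·0.3294^2 = +0.290167
  k=3: (−1)^1·6.0000/(6)·0.9442^0·0.3294^4 = -0.011771
d^2_{-1,1}(0.6713) = +0.290167 -0.011771 = +0.278396
|D^2_{-1,1}|² = |d^2_{-1,1}(β)|² = (+0.278396)² = 0.077505 (the z-rotation phases have unit modulus)

P=0.0775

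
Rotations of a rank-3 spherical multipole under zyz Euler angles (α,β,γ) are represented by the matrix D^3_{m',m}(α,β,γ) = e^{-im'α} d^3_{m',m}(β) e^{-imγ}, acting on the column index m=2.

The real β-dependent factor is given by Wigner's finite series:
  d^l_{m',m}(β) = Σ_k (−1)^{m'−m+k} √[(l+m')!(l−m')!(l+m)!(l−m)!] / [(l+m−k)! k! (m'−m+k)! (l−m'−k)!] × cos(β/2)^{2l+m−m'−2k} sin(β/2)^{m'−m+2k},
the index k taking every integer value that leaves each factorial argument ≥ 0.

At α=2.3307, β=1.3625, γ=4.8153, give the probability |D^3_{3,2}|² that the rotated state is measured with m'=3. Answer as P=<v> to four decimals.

P=0.1903

D^3_{3,2}(2.3307,1.3625,4.8153) = e^{-i·3·2.3307}·d^3_{3,2}(1.3625)·e^{-i·2·4.8153}. Compute d first:
Half-angle: c=0.776786, s=0.629764. N=√(720·1·120·1)=293.938769
k∈{0} keeps every argument non-negative
  k=0: (−1)^1·293.9388/(120)·0.7768^5·0.6298^1 = -0.436276
d^3_{3,2}(1.3625) = -0.436276
|D^3_{3,2}|² = |d^3_{3,2}(β)|² = (-0.436276)² = 0.190337 (the z-rotation phases have unit modulus)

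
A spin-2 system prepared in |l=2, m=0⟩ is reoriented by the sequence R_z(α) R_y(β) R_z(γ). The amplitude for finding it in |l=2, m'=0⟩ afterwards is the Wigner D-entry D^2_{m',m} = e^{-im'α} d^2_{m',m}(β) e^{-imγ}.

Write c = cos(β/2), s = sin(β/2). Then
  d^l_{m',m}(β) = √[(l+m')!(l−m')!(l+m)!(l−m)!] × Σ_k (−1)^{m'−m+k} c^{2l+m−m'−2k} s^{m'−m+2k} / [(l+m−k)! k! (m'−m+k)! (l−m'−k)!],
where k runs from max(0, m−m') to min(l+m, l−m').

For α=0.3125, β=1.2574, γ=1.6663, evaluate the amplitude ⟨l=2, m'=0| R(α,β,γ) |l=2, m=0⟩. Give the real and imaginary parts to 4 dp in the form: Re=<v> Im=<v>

Re=-0.3574 Im=0.0000

D^2_{0,0}(0.3125,1.2574,1.6663) = e^{-i·0·0.3125}·d^2_{0,0}(1.2574)·e^{-i·0·1.6663}. Compute d first:
With c≡cos(β/2)=0.808793 and s≡sin(β/2)=0.588094, N=[2·2·2·2]^{1/2}=4.000000
The bounds max(0,m−m')=0 and min(l+m,l−m')=2 give 3 terms
  k=0: (−1)^0·4.0000/(4)·0.8088^4·0.5881^0 = +0.427907
  k=1: (−1)^1·4.0000/(1)·0.8088^2·0.5881^2 = -0.904956
  k=2: (−1)^2·4.0000/(4)·0.8088^0·0.5881^4 = +0.119615
d^2_{0,0}(1.2574) = +0.427907 -0.904956 +0.119615 = -0.357435
Attach z-rotation phases: D = e^{-i(0)(0.3125)}·(-0.357435)·e^{-i(0)(1.6663)} = -0.357435+0.000000i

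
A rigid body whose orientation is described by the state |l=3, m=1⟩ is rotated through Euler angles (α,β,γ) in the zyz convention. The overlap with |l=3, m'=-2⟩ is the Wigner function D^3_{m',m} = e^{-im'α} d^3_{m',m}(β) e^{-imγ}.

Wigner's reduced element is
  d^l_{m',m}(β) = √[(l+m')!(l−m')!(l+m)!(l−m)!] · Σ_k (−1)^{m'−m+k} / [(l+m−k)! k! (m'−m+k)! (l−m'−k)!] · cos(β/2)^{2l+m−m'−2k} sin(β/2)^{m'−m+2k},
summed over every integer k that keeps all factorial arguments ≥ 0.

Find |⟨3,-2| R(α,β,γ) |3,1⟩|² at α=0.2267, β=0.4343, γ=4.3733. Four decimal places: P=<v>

Split into d^3_{-2,1}(β=0.4343) × two z-phases.
Half-angle: c=0.976515, s=0.215447. N=√(1·120·24·2)=75.894664
The bounds max(0,m−m')=3 and min(l+m,l−m')=4 give 2 terms
  k=3: (−1)^0·75.8947/(12)·0.9765^3·0.2154^3 = +0.058897
  k=4: (−1)^1·75.8947/(24)·0.9765^1·0.2154^5 = -0.001433
d^3_{-2,1}(0.4343) = +0.058897 -0.001433 = +0.057463
|D^3_{-2,1}|² = |d^3_{-2,1}(β)|² = (+0.057463)² = 0.003302 (the z-rotation phases have unit modulus)

P=0.0033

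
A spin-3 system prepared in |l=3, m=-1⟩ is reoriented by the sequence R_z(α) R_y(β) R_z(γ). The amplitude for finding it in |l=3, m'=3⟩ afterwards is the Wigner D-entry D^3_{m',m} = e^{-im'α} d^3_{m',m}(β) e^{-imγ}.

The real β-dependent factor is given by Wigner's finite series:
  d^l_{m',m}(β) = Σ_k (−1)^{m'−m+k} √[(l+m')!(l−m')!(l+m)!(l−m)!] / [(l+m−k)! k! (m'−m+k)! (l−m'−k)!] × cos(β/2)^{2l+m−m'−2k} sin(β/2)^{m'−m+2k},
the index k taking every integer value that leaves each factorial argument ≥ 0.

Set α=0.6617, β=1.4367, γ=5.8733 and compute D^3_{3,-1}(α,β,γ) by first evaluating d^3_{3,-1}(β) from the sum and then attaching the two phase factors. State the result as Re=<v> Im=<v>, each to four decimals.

First d^3_{3,-1}(β=1.4367), then the phase factors e^{-i(3)α} and e^{-i(-1)γ}:
Half-angle: c=0.752893, s=0.658143. N=√(720·1·2·24)=185.903201
k: max(0,(-1)−(3))=0 … min(3+(-1),3−(3))=0
  k=0: (−1)^4·185.9032/(48)·0.7529^2·0.6581^4 = +0.411902
d^3_{3,-1}(1.4367) = +0.411902
Phases: e^{-i·(3)·0.6617}=-0.402553-0.915397i, e^{-i·(-1)·5.8733}=+0.917167-0.398504i ⇒ D=-0.302335-0.279744i

Re=-0.3023 Im=-0.2797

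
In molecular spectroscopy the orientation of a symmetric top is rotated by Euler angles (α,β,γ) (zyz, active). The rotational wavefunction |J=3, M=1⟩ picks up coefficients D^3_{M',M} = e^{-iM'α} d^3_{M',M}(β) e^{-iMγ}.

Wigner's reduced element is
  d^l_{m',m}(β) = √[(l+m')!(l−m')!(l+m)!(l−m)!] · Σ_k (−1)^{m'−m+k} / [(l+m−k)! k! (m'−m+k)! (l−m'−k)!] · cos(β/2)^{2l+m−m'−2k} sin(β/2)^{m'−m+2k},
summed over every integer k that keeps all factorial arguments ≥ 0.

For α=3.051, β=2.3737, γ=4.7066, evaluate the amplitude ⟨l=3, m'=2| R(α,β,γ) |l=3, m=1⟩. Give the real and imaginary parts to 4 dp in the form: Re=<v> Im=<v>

Re=-0.0452 Im=0.2391

Split into d^3_{2,1}(β=2.3737) × two z-phases.
c=cos(2.3737/2)=0.374582, s=sin(2.3737/2)=0.927194; N=√[120·1·24·2]=75.894664
Admissible k: 0..1 (factorial args all ≥0)
  k=0: (−1)^1·75.8947/(24)·0.3746^5·0.9272^1 = -0.021623
  k=1: (−1)^2·75.8947/(12)·0.3746^3·0.9272^3 = +0.264962
d^3_{2,1}(2.3737) = -0.021623 +0.264962 = +0.243339
Phases: e^{-i·(2)·3.051}=+0.983631+0.180196i, e^{-i·(1)·4.7066}=-0.005789+0.999983i ⇒ D=-0.045234+0.239098i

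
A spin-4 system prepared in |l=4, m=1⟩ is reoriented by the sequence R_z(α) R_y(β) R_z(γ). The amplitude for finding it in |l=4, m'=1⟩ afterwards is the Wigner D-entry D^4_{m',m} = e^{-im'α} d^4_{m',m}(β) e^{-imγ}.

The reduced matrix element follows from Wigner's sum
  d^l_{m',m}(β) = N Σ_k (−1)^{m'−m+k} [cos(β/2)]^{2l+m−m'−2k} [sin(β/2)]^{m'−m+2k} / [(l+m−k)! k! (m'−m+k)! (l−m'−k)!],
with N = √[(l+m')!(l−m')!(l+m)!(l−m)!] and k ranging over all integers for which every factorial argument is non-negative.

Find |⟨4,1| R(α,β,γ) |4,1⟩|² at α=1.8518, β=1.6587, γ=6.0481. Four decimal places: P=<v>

P=0.1456

D^4_{1,1}(1.8518,1.6587,6.0481) = e^{-i·1·1.8518}·d^4_{1,1}(1.6587)·e^{-i·1·6.0481}. Compute d first:
With c≡cos(β/2)=0.675355 and s≡sin(β/2)=0.737493, N=[120·6·120·6]^{1/2}=720.000000
Admissible k: 0..3 (factorial args all ≥0)
  k=0: (−1)^0·720.0000/(720)·0.6754^8·0.7375^0 = +0.043277
  k=1: (−1)^1·720.0000/(48)·0.6754^6·0.7375^2 = -0.774106
  k=2: (−1)^2·720.0000/(24)·0.6754^4·0.7375^4 = +1.846209
  k=3: (−1)^3·720.0000/(72)·0.6754^2·0.7375^6 = -0.733855
d^4_{1,1}(1.6587) = +0.043277 -0.774106 +1.846209 -0.733855 = +0.381526
|D^4_{1,1}|² = |d^4_{1,1}(β)|² = (+0.381526)² = 0.145562 (the z-rotation phases have unit modulus)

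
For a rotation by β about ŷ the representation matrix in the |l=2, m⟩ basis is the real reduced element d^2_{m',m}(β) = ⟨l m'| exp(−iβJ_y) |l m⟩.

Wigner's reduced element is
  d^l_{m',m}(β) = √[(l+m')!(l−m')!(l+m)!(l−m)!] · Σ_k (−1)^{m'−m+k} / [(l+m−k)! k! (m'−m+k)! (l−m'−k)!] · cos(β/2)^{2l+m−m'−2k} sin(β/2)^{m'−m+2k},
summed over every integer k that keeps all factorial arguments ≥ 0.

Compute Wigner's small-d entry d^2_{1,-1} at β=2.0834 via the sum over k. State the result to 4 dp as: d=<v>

d=0.0142

d^2_{1,-1}(β=2.0834) via Wigner's sum:
Half-angle: c=0.504753, s=0.863264. N=√(6·1·1·6)=6.000000
The bounds max(0,m−m')=0 and min(l+m,l−m')=1 give 2 terms
  k=0: (−1)^2·6.0000/(2)·0.5048^2·0.8633^2 = +0.569596
  k=1: (−1)^3·6.0000/(6)·0.5048^0·0.8633^4 = -0.555359
d^2_{1,-1}(2.0834) = +0.569596 -0.555359 = +0.014237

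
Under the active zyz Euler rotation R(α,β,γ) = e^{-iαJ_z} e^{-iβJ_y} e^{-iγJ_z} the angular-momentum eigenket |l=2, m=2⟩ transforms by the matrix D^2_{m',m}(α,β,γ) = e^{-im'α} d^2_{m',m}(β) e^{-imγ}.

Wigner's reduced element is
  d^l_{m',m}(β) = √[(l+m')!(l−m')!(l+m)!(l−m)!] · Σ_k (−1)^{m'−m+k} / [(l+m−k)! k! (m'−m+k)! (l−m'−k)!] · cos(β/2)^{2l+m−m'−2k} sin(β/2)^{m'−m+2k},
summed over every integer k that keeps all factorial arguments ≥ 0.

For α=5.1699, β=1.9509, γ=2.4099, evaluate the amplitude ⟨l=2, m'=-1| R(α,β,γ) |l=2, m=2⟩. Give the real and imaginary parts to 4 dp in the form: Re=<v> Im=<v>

Re=0.5980 Im=0.2183

First d^2_{-1,2}(β=1.9509), then the phase factors e^{-i(-1)α} and e^{-i(2)γ}:
With c≡cos(β/2)=0.560796 and s≡sin(β/2)=0.827954, N=[1·6·24·1]^{1/2}=12.000000
Admissible k: 3..3 (factorial args all ≥0)
  k=3: (−1)^0·12.0000/(6)·0.5608^1·0.8280^3 = +0.636581
d^2_{-1,2}(1.9509) = +0.636581
Attach z-rotation phases: D = e^{-i(-1)(5.1699)}·(+0.636581)·e^{-i(2)(2.4099)} = +0.597965+0.218342i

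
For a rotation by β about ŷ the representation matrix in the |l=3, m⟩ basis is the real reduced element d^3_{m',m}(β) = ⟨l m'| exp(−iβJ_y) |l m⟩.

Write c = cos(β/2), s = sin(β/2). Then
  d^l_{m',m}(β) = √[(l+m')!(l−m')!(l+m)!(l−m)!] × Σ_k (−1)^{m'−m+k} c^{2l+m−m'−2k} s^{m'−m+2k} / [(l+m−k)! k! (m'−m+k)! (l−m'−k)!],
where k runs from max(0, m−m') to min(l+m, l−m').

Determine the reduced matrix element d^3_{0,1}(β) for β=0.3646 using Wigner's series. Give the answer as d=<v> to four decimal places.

d^3_{0,1}(β=0.3646) via Wigner's sum:
c=cos(0.3646/2)=0.983429, s=sin(0.3646/2)=0.181292; N=√[6·6·24·2]=41.569219
k: max(0,(1)−(0))=1 … min(3+(1),3−(0))=3
  k=1: (−1)^0·41.5692/(12)·0.9834^5·0.1813^1 = +0.577677
  k=2: (−1)^1·41.5692/(4)·0.9834^3·0.1813^3 = -0.058895
  k=3: (−1)^2·41.5692/(12)·0.9834^1·0.1813^5 = +0.000667
d^3_{0,1}(0.3646) = +0.577677 -0.058895 +0.000667 = +0.519449

d=0.5194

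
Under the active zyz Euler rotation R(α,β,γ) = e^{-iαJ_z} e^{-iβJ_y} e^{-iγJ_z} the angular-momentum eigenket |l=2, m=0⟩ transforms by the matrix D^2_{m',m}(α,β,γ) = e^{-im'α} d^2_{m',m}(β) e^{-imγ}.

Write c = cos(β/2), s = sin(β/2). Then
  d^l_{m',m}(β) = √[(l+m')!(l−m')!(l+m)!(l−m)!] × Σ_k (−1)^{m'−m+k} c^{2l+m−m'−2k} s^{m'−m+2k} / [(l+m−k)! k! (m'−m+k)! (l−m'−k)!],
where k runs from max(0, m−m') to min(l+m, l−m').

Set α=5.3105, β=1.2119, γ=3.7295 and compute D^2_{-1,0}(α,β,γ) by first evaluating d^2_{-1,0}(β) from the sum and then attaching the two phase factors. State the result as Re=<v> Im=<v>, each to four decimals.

Re=0.2268 Im=-0.3329

Split into d^2_{-1,0}(β=1.2119) × two z-phases.
Half-angle: c=0.821961, s=0.569543. N=√(1·6·2·2)=4.898979
k: max(0,(0)−(-1))=1 … min(2+(0),2−(-1))=2
  k=1: (−1)^0·4.8990/(2)·0.8220^3·0.5695^1 = +0.774741
  k=2: (−1)^1·4.8990/(2)·0.8220^1·0.5695^3 = -0.371969
d^2_{-1,0}(1.2119) = +0.774741 -0.371969 = +0.402772
Phases: e^{-i·(-1)·5.3105}=+0.563082-0.826401i, e^{-i·(0)·3.7295}=+1.000000+0.000000i ⇒ D=+0.226794-0.332851i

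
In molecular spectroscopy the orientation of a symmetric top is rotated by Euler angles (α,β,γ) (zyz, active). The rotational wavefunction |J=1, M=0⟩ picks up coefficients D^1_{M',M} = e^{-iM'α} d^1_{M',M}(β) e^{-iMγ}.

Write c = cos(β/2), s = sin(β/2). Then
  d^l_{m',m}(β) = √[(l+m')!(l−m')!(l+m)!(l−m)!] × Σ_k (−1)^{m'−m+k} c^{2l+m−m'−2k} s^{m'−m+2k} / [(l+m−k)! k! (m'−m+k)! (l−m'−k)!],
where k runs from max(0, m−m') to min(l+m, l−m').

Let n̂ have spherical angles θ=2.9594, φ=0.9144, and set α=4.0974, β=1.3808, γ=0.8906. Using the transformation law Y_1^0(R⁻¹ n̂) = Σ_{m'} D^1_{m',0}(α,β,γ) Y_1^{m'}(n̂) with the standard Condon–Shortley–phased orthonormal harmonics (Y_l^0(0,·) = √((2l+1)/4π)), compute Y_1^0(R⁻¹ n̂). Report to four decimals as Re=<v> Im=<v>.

Need the full column D^1_{m',0} for m'=−1..1 at α=4.0974, β=1.3808, γ=0.8906.
cos(β/2)=0.770991, sin(β/2)=0.636846
d^1_{-1,0}: single k=1 term ⇒ +0.694382;  D = -0.400624-0.567157i
d^1_{0,0}: k∈[0..1] ⇒ +0.594428 -0.405572 = +0.188855;  D = +0.188855+0.000000i
d^1_{1,0}: single k=0 term ⇒ -0.694382;  D = +0.400624-0.567157i
Y_1^{m'}(θ=2.9594,φ=0.9144) and Σ D·Y over m':
  (-0.4006-0.5672i)·(+0.0382-0.0496i)  (+0.1889+0.0000i)·(-0.4805+0.0000i)  (+0.4006-0.5672i)·(-0.0382-0.0496i)
Y_1^0(R⁻¹ n̂) = -0.177608+0.000000i

Re=-0.1776 Im=0.0000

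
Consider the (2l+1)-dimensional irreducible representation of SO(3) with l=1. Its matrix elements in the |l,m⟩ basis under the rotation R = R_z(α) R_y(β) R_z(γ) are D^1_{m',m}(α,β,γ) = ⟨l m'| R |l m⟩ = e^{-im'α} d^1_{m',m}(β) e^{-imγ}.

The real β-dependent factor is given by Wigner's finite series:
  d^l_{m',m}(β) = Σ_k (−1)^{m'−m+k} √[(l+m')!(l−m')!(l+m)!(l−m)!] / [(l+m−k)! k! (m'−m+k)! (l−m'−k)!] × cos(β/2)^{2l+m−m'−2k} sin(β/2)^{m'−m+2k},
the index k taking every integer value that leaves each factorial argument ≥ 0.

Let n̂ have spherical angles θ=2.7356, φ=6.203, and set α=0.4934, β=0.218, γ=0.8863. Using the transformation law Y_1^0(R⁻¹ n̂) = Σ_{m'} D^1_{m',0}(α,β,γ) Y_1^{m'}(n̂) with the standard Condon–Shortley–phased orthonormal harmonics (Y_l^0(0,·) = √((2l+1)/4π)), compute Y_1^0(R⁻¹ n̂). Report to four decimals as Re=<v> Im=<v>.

Re=-0.4032 Im=0.0000

Need the full column D^1_{m',0} for m'=−1..1 at α=0.4934, β=0.218, γ=0.8863.
cos(β/2)=0.994065, sin(β/2)=0.108784
d^1_{-1,0}: single k=1 term ⇒ +0.152931;  D = +0.134691+0.072432i
d^1_{0,0}: k∈[0..1] ⇒ +0.988166 -0.011834 = +0.976332;  D = +0.976332+0.000000i
d^1_{1,0}: single k=0 term ⇒ -0.152931;  D = -0.134691+0.072432i
Y_1^{m'}(θ=2.7356,φ=6.203) and Σ D·Y over m':
  (+0.1347+0.0724i)·(+0.1360+0.0109i)  (+0.9763+0.0000i)·(-0.4489+0.0000i)  (-0.1347+0.0724i)·(-0.1360+0.0109i)
Y_1^0(R⁻¹ n̂) = -0.403205+0.000000i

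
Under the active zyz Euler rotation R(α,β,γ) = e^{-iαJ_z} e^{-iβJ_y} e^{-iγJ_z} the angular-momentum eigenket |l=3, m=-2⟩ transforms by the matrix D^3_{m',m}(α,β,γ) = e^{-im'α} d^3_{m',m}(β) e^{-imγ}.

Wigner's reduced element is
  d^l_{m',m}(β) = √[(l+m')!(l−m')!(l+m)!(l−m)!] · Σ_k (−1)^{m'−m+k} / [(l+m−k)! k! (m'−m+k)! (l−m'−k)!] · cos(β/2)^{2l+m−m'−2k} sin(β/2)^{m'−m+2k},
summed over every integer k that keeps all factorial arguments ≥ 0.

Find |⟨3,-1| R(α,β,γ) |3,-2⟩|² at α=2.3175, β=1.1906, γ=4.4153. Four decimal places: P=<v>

Split into d^3_{-1,-2}(β=1.1906) × two z-phases.
c=cos(1.1906/2)=0.827980, s=sin(1.1906/2)=0.560757; N=√[2·24·1·120]=75.894664
Admissible k: 0..1 (factorial args all ≥0)
  k=0: (−1)^1·75.8947/(24)·0.8280^5·0.5608^1 = -0.690041
  k=1: (−1)^2·75.8947/(12)·0.8280^3·0.5608^3 = +0.633016
d^3_{-1,-2}(1.1906) = -0.690041 +0.633016 = -0.057025
|D^3_{-1,-2}|² = |d^3_{-1,-2}(β)|² = (-0.057025)² = 0.003252 (the z-rotation phases have unit modulus)

P=0.0033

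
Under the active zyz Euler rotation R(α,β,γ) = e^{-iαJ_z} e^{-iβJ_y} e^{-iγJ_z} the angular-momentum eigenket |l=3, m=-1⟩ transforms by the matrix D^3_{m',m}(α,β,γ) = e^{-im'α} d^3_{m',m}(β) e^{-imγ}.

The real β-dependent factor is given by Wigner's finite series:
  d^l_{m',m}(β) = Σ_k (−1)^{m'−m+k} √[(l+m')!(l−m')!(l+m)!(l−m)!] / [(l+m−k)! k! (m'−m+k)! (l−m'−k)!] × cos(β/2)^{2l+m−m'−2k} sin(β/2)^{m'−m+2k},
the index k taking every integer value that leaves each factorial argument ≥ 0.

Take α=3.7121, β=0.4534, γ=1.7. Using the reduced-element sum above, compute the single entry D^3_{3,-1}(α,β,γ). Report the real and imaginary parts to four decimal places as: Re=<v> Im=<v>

First d^3_{3,-1}(β=0.4534), then the phase factors e^{-i(3)α} and e^{-i(-1)γ}:
c=cos(0.4534/2)=0.974413, s=sin(0.4534/2)=0.224763; N=√[720·1·2·24]=185.903201
Admissible k: 0..0 (factorial args all ≥0)
  k=0: (−1)^4·185.9032/(48)·0.9744^2·0.2248^4 = +0.009385
d^3_{3,-1}(0.4534) = +0.009385
Phases: e^{-i·(3)·3.7121}=+0.140262+0.990114i, e^{-i·(-1)·1.7}=-0.128844+0.991665i ⇒ D=-0.009384+0.000108i

Re=-0.0094 Im=0.0001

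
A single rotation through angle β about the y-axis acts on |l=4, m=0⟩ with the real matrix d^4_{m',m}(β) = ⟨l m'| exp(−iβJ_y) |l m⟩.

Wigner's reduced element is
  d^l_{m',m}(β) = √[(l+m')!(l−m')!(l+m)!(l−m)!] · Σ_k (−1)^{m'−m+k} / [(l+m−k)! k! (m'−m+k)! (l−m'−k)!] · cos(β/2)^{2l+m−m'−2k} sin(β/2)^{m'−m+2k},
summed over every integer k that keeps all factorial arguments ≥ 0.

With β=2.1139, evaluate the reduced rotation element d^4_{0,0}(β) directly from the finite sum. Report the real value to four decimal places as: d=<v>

d^4_{0,0}(β=2.1139) via Wigner's sum:
With c≡cos(β/2)=0.491530 and s≡sin(β/2)=0.870860, N=[24·24·24·24]^{1/2}=576.000000
k: max(0,(0)−(0))=0 … min(4+(0),4−(0))=4
  k=0: (−1)^0·576.0000/(576)·0.4915^8·0.8709^0 = +0.003407
  k=1: (−1)^1·576.0000/(36)·0.4915^6·0.8709^2 = -0.171127
  k=2: (−1)^2·576.0000/(16)·0.4915^4·0.8709^4 = +1.208644
  k=3: (−1)^3·576.0000/(36)·0.4915^2·0.8709^6 = -1.686212
  k=4: (−1)^4·576.0000/(576)·0.4915^0·0.8709^8 = +0.330817
d^4_{0,0}(2.1139) = +0.003407 -0.171127 +1.208644 -1.686212 +0.330817 = -0.314470

d=-0.3145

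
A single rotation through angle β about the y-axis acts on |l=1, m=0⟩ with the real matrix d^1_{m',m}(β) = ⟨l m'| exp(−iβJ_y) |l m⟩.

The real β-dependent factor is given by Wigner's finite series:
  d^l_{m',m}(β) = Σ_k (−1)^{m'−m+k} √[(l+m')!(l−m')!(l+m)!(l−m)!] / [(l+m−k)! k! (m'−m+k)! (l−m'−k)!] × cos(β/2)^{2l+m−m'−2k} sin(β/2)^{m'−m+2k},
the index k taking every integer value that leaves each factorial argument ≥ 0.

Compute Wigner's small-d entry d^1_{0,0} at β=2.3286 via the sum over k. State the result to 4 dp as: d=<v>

d^1_{0,0}(β=2.3286) via Wigner's sum:
c=cos(2.3286/2)=0.395394, s=sin(2.3286/2)=0.918512; N=√[1·1·1·1]=1.000000
The bounds max(0,m−m')=0 and min(l+m,l−m')=1 give 2 terms
  k=0: (−1)^0·1.0000/(1)·0.3954^2·0.9185^0 = +0.156336
  k=1: (−1)^1·1.0000/(1)·0.3954^0·0.9185^2 = -0.843664
d^1_{0,0}(2.3286) = +0.156336 -0.843664 = -0.687328

d=-0.6873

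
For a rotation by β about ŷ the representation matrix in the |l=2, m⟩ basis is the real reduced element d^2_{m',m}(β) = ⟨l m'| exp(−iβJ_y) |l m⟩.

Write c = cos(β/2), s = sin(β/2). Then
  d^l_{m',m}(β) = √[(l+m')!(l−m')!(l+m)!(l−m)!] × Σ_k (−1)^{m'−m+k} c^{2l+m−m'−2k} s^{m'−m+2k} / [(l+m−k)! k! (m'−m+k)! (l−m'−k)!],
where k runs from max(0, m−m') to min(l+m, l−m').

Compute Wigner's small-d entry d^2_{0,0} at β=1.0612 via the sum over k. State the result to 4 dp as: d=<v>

d^2_{0,0}(β=1.0612) via Wigner's sum:
With c≡cos(β/2)=0.862504 and s≡sin(β/2)=0.506051, N=[2·2·2·2]^{1/2}=4.000000
k: max(0,(0)−(0))=0 … min(2+(0),2−(0))=2
  k=0: (−1)^0·4.0000/(4)·0.8625^4·0.5061^0 = +0.553406
  k=1: (−1)^1·4.0000/(1)·0.8625^2·0.5061^2 = -0.762027
  k=2: (−1)^2·4.0000/(4)·0.8625^0·0.5061^4 = +0.065581
d^2_{0,0}(1.0612) = +0.553406 -0.762027 +0.065581 = -0.143040

d=-0.1430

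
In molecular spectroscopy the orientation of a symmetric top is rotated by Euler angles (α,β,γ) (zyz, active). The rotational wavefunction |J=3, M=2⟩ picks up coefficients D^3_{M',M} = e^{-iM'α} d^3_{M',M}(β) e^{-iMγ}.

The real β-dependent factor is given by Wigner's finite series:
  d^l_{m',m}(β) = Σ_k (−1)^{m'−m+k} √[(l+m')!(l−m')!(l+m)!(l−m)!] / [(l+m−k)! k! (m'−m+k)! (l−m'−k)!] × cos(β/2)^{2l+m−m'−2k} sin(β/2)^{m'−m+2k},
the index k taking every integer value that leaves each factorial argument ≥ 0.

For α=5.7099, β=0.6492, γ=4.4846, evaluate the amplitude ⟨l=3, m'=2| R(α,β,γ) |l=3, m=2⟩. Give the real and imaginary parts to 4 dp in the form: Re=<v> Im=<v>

D^3_{2,2}(5.7099,0.6492,4.4846) = e^{-i·2·5.7099}·d^3_{2,2}(0.6492)·e^{-i·2·4.4846}. Compute d first:
Half-angle: c=0.947778, s=0.318930. N=√(120·1·120·1)=120.000000
The bounds max(0,m−m')=0 and min(l+m,l−m')=1 give 2 terms
  k=0: (−1)^0·120.0000/(120)·0.9478^6·0.3189^0 = +0.724838
  k=1: (−1)^1·120.0000/(24)·0.9478^4·0.3189^2 = -0.410381
d^3_{2,2}(0.6492) = +0.724838 -0.410381 = +0.314457
Phases: e^{-i·(2)·5.7099}=+0.411615+0.911358i, e^{-i·(2)·4.4846}=-0.898007-0.439981i ⇒ D=+0.009857-0.314302i

Re=0.0099 Im=-0.3143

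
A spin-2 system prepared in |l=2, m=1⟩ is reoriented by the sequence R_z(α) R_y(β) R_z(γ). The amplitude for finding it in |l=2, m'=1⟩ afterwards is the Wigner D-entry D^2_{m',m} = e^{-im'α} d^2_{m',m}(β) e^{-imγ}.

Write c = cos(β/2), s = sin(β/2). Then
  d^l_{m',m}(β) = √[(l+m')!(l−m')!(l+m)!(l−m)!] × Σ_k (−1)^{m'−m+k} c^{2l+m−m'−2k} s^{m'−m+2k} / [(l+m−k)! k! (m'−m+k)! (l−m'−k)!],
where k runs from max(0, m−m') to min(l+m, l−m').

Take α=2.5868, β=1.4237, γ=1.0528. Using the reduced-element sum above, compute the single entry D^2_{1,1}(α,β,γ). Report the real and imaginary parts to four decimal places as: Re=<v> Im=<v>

Re=0.3560 Im=-0.1936

Split into d^2_{1,1}(β=1.4237) × two z-phases.
With c≡cos(β/2)=0.757155 and s≡sin(β/2)=0.653236, N=[6·1·6·1]^{1/2}=6.000000
k∈{0,1} keeps every argument non-negative
  k=0: (−1)^0·6.0000/(6)·0.7572^4·0.6532^0 = +0.328654
  k=1: (−1)^1·6.0000/(2)·0.7572^2·0.6532^2 = -0.733889
d^2_{1,1}(1.4237) = +0.328654 -0.733889 = -0.405235
Phases: e^{-i·(1)·2.5868}=-0.850010-0.526767i, e^{-i·(1)·1.0528}=+0.495140-0.868813i ⇒ D=+0.356014-0.193571i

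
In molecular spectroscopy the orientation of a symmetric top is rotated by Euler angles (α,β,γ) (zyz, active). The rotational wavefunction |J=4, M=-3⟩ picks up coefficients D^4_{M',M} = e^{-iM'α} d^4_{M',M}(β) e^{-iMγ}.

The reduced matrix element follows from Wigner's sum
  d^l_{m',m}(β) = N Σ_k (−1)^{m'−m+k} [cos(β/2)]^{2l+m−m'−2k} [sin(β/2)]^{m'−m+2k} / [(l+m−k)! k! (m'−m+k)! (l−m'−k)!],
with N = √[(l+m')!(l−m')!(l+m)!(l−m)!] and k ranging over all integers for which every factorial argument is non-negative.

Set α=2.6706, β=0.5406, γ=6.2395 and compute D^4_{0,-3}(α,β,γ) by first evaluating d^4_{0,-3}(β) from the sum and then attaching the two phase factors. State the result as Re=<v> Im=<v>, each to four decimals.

Split into d^4_{0,-3}(β=0.5406) × two z-phases.
With c≡cos(β/2)=0.963691 and s≡sin(β/2)=0.267021, N=[24·24·1·5040]^{1/2}=1703.830978
The bounds max(0,m−m')=0 and min(l+m,l−m')=1 give 2 terms
  k=0: (−1)^3·1703.8310/(144)·0.9637^5·0.2670^3 = -0.187235
  k=1: (−1)^4·1703.8310/(144)·0.9637^3·0.2670^5 = +0.014375
d^4_{0,-3}(0.5406) = -0.187235 +0.014375 = -0.172860
Attach z-rotation phases: D = e^{-i(0)(2.6706)}·(-0.172860)·e^{-i(-3)(6.2395)} = -0.171378+0.022590i

Re=-0.1714 Im=0.0226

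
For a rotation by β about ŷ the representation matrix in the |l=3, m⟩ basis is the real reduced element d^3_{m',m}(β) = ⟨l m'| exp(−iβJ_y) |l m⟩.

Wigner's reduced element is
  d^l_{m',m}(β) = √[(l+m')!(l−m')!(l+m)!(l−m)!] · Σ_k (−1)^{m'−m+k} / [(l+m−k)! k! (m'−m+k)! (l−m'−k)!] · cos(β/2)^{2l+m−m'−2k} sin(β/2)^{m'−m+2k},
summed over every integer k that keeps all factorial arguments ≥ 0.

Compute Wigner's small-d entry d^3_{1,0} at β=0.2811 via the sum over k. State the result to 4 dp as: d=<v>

d=-0.4343

d^3_{1,0}(β=0.2811) via Wigner's sum:
With c≡cos(β/2)=0.990139 and s≡sin(β/2)=0.140088, N=[24·2·6·6]^{1/2}=41.569219
k∈{0,1,2} keeps every argument non-negative
  k=0: (−1)^1·41.5692/(12)·0.9901^5·0.1401^1 = -0.461819
  k=1: (−1)^2·41.5692/(4)·0.9901^3·0.1401^3 = +0.027733
  k=2: (−1)^3·41.5692/(12)·0.9901^1·0.1401^5 = -0.000185
d^3_{1,0}(0.2811) = -0.461819 +0.027733 -0.000185 = -0.434271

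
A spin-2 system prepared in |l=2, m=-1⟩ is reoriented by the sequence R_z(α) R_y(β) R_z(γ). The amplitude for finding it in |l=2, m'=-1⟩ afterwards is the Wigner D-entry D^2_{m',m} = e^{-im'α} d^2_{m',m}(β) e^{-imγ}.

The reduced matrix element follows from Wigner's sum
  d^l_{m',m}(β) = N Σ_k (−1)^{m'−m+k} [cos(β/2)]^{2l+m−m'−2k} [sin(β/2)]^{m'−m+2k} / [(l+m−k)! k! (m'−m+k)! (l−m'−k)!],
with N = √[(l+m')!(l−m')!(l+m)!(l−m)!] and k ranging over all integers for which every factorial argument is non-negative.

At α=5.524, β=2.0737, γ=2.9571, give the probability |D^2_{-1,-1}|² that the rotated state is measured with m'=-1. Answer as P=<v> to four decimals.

Split into d^2_{-1,-1}(β=2.0737) × two z-phases.
Half-angle: c=0.508934, s=0.860805. N=√(1·6·1·6)=6.000000
k: max(0,(-1)−(-1))=0 … min(2+(-1),2−(-1))=1
  k=0: (−1)^0·6.0000/(6)·0.5089^4·0.8608^0 = +0.067088
  k=1: (−1)^1·6.0000/(2)·0.5089^2·0.8608^2 = -0.575777
d^2_{-1,-1}(2.0737) = +0.067088 -0.575777 = -0.508689
|D^2_{-1,-1}|² = |d^2_{-1,-1}(β)|² = (-0.508689)² = 0.258765 (the z-rotation phases have unit modulus)

P=0.2588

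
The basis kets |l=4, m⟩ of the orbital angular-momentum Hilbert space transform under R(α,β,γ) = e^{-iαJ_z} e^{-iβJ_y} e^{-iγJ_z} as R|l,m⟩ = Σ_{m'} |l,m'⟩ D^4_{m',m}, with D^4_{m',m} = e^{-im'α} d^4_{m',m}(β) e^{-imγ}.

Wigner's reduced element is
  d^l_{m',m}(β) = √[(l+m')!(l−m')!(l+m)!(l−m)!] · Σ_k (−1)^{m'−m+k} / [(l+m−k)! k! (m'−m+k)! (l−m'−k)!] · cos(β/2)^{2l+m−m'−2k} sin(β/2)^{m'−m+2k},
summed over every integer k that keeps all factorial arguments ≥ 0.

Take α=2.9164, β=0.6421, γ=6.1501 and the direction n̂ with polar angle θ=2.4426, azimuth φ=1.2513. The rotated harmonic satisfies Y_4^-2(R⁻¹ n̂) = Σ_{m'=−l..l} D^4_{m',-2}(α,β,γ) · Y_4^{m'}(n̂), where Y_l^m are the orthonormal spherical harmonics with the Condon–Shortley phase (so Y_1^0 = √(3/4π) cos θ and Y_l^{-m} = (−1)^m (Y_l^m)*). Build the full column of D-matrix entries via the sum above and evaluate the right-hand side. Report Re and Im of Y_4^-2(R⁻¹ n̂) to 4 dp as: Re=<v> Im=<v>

Need the full column D^4_{m',-2} for m'=−4..4 at α=2.9164, β=0.6421, γ=6.1501.
cos(β/2)=0.948905, sin(β/2)=0.315563
d^4_{-4,-2}: single k=2 term ⇒ +0.384669;  D = +0.151162-0.353723i
d^4_{-3,-2}: k∈[1..2] ⇒ +0.817915 -0.271367 = +0.546548;  D = -0.321575+0.441932i
d^4_{-2,-2}: k∈[0..2] ⇒ +0.657325 -0.872346 +0.120594 = -0.094427;  D = -0.071205+0.062019i
d^4_{-1,-2}: k∈[0..2] ⇒ -0.927428 +0.512835 -0.037811 = -0.452404;  D = +0.398880-0.213457i
d^4_{0,-2}: k∈[0..2] ⇒ +0.689650 -0.203388 +0.008435 = +0.494697;  D = +0.477277-0.130125i
d^4_{1,-2}: k∈[0..2] ⇒ -0.341890 +0.056716 -0.001254 = -0.286429;  D = +0.286188-0.011734i
d^4_{2,-2}: k∈[0..2] ⇒ +0.120594 -0.010669 +0.000098 = +0.110023;  D = +0.108161+0.020153i
d^4_{3,-2}: k∈[0..1] ⇒ -0.030011 +0.001106 = -0.028905;  D = +0.026516+0.011506i
d^4_{4,-2}: single k=0 term ⇒ +0.004705;  D = +0.003789+0.002789i
Y_4^{m'}(θ=2.4426,φ=1.2513) and Σ D·Y over m':
  (+0.1512-0.3537i)·(+0.0219+0.0726i)  (-0.3216+0.4419i)·(+0.2089-0.1467i)  (-0.0712+0.0620i)·(-0.3448-0.2562i)  (+0.3989-0.2135i)·(-0.0806+0.2438i)  (+0.4773-0.1301i)·(-0.2710+0.0000i)  (+0.2862-0.0117i)·(+0.0806+0.2438i)  (+0.1082+0.0202i)·(-0.3448+0.2562i)  (+0.0265+0.0115i)·(-0.2089-0.1467i)  (+0.0038+0.0028i)·(+0.0219-0.0726i)
Y_4^-2(R⁻¹ n̂) = -0.062437+0.372348i

Re=-0.0624 Im=0.3723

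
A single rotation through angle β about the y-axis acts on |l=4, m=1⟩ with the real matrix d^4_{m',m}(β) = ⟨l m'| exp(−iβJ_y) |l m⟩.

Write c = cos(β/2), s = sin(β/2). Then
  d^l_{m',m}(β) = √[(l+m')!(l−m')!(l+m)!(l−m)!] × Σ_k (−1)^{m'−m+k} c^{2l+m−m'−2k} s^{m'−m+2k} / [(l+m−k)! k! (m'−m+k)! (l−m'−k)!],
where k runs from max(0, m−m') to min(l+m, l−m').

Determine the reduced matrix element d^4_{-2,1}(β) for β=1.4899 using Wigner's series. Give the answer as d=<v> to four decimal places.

d^4_{-2,1}(β=1.4899) via Wigner's sum:
c=cos(1.4899/2)=0.735122, s=sin(1.4899/2)=0.677935; N=√[2·720·120·6]=1018.233765
The bounds max(0,m−m')=3 and min(l+m,l−m')=5 give 3 terms
  k=3: (−1)^0·1018.2338/(72)·0.7351^5·0.6779^3 = +0.945967
  k=4: (−1)^1·1018.2338/(48)·0.7351^3·0.6779^5 = -1.206770
  k=5: (−1)^2·1018.2338/(240)·0.7351^1·0.6779^7 = +0.205264
d^4_{-2,1}(1.4899) = +0.945967 -1.206770 +0.205264 = -0.055540

d=-0.0555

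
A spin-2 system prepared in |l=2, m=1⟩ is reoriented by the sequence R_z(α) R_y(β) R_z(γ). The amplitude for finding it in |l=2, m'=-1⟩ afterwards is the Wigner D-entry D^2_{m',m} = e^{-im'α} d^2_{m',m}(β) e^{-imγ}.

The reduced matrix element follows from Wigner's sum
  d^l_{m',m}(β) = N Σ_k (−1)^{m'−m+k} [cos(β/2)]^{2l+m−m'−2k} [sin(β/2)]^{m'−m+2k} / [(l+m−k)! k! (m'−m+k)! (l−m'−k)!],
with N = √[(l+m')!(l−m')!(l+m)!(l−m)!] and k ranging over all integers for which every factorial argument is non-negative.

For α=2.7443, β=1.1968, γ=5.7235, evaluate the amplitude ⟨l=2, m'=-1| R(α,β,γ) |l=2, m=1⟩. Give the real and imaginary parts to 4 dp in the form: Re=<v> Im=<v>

Re=-0.5420 Im=-0.0888

Split into d^2_{-1,1}(β=1.1968) × two z-phases.
With c≡cos(β/2)=0.826238 and s≡sin(β/2)=0.563321, N=[1·6·6·1]^{1/2}=6.000000
The bounds max(0,m−m')=2 and min(l+m,l−m')=3 give 2 terms
  k=2: (−1)^0·6.0000/(2)·0.8262^2·0.5633^2 = +0.649896
  k=3: (−1)^1·6.0000/(6)·0.8262^0·0.5633^4 = -0.100699
d^2_{-1,1}(1.1968) = +0.649896 -0.100699 = +0.549197
D = (-0.922112+0.386923i)·(+0.549197)·(+0.847422+0.530920i) = -0.541971-0.088794i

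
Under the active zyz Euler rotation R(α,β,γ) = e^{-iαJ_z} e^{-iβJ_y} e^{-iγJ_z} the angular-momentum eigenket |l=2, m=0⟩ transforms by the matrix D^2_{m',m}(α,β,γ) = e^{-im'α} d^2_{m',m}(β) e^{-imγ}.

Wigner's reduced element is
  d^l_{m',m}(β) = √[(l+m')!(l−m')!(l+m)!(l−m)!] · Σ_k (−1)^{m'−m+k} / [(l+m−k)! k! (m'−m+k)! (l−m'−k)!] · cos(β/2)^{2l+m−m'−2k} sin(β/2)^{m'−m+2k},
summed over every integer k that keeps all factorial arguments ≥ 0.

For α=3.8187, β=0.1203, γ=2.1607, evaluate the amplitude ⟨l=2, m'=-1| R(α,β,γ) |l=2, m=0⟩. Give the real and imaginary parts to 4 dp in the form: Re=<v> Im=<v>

D^2_{-1,0}(3.8187,0.1203,2.1607) = e^{-i·-1·3.8187}·d^2_{-1,0}(0.1203)·e^{-i·0·2.1607}. Compute d first:
c=cos(0.1203/2)=0.998192, s=sin(0.1203/2)=0.060114; N=√[1·6·2·2]=4.898979
k: max(0,(0)−(-1))=1 … min(2+(0),2−(-1))=2
  k=1: (−1)^0·4.8990/(2)·0.9982^3·0.0601^1 = +0.146451
  k=2: (−1)^1·4.8990/(2)·0.9982^1·0.0601^3 = -0.000531
d^2_{-1,0}(0.1203) = +0.146451 -0.000531 = +0.145919
D = (-0.779388-0.626541i)·(+0.145919)·(+1.000000+0.000000i) = -0.113728-0.091425i

Re=-0.1137 Im=-0.0914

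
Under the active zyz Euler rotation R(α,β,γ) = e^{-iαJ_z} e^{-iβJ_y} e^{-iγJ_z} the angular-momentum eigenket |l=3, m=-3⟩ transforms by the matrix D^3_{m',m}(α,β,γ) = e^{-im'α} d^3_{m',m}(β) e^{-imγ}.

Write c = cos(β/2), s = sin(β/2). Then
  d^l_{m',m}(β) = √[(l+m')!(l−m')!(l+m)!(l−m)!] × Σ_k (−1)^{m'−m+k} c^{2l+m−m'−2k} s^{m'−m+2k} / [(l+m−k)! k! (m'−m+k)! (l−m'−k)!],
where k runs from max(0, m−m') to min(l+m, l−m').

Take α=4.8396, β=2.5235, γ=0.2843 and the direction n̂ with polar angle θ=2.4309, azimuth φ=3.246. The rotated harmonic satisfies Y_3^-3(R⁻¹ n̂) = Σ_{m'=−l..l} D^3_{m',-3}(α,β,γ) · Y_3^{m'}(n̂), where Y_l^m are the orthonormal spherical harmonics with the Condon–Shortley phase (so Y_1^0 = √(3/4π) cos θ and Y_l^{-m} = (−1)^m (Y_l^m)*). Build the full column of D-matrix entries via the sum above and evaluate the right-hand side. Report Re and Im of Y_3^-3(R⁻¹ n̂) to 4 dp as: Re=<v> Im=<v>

Need the full column D^3_{m',-3} for m'=−3..3 at α=4.8396, β=2.5235, γ=0.2843.
cos(β/2)=0.304150, sin(β/2)=0.952624
d^3_{-3,-3}: single k=0 term ⇒ +0.000792;  D = -0.000747+0.000261i
d^3_{-2,-3}: single k=0 term ⇒ -0.006073;  D = +0.002715+0.005433i
d^3_{-1,-3}: single k=0 term ⇒ +0.030077;  D = +0.024981-0.016751i
d^3_{0,-3}: single k=0 term ⇒ -0.108779;  D = -0.071555-0.081931i
d^3_{1,-3}: single k=0 term ⇒ +0.295059;  D = -0.195816+0.220716i
d^3_{2,-3}: single k=0 term ⇒ -0.584483;  D = +0.482896+0.329289i
d^3_{3,-3}: single k=0 term ⇒ +0.747359;  D = +0.339313-0.665892i
Y_3^{m'}(θ=2.4309,φ=3.246) and Σ D·Y over m':
  (-0.0007+0.0003i)·(-0.1102+0.0357i)  (+0.0027+0.0054i)·(-0.3225+0.0683i)  (+0.0250-0.0168i)·(-0.3926+0.0411i)  (-0.0716-0.0819i)·(+0.0362+0.0000i)  (-0.1958+0.2207i)·(+0.3926+0.0411i)  (+0.4829+0.3293i)·(-0.3225-0.0683i)  (+0.3393-0.6659i)·(+0.1102+0.0357i)
Y_3^-3(R⁻¹ n̂) = -0.170890-0.118848i

Re=-0.1709 Im=-0.1188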